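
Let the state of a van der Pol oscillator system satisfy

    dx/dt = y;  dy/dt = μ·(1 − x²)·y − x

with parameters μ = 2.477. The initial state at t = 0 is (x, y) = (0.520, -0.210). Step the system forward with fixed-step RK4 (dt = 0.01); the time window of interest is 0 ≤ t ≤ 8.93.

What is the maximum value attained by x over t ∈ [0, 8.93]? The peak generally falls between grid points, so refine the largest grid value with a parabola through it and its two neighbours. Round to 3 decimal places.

t=0.000: state=(0.520, -0.210)
step 1 (dt=0.01): k1=(-0.210, -0.900), k2=(-0.214, -0.907), k3=(-0.215, -0.907), k4=(-0.219, -0.915); state += dt/6·(k1+2k2+2k3+k4)
t=0.010: state=(0.518, -0.219)
t=0.020: state=(0.516, -0.228)
t=0.030: state=(0.513, -0.238)
continuing one RK4 step at a time; state shown every 50 steps (Δt=0.5):
t=0.500: state=(0.258, -0.968)
t=1.000: state=(-0.682, -2.956)
t=1.500: state=(-1.780, -0.610)
t=2.000: state=(-1.775, 0.268)
t=2.500: state=(-1.613, 0.367)
t=3.000: state=(-1.406, 0.468)
t=3.500: state=(-1.127, 0.683)
t=4.000: state=(-0.653, 1.364)
t=4.500: state=(0.606, 4.140)
t=5.000: state=(2.000, 0.423)
t=5.500: state=(1.955, -0.256)
t=6.000: state=(1.814, -0.305)
t=6.500: state=(1.649, -0.357)
t=7.000: state=(1.451, -0.444)
t=7.500: state=(1.191, -0.624)
t=8.000: state=(0.775, -1.145)
t=8.500: state=(-0.233, -3.430)
t=8.930: state=(-1.822, -1.917)
largest grid value and its neighbours: x(5.120)=2.02223, x(5.130)=2.02224, x(5.140)=2.02206
parabola through these three points peaks at t≈5.126 with x≈2.02226

max x = 2.022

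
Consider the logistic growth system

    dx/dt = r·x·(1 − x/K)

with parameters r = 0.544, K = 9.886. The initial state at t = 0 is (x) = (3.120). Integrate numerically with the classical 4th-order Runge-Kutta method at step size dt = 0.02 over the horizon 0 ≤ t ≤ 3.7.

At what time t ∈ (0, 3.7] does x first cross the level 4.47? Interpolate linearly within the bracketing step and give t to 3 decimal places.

t = 1.070

t=0.000: state=(3.120)
step 1 (dt=0.02): k1=(1.162), k2=(1.164), k3=(1.164), k4=(1.166); state += dt/6·(k1+2k2+2k3+k4)
t=0.020: state=(3.143)
t=0.040: state=(3.167)
t=0.060: state=(3.190)
continuing one RK4 step at a time; state shown every 10 steps (Δt=0.2):
t=0.200: state=(3.357)
t=0.400: state=(3.602)
t=0.600: state=(3.855)
t=0.800: state=(4.113)
t=1.000: state=(4.377)
t=1.060: state=(4.457)
next step: t=1.080: state=(4.483) — x has crossed 4.47
linear interpolation between t=1.060 (4.45661) and t=1.080 (4.48326) → t≈1.070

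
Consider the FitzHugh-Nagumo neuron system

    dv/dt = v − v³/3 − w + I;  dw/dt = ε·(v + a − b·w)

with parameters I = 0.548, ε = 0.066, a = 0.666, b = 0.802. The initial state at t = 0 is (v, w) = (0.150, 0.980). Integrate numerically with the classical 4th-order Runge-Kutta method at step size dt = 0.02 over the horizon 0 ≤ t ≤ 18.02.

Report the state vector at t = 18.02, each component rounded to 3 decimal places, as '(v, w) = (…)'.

(v, w) = (-1.102, -0.172)

t=0.000: state=(0.150, 0.980)
step 1 (dt=0.02): k1=(-0.283, 0.002), k2=(-0.286, 0.002), k3=(-0.286, 0.002), k4=(-0.289, 0.002); state += dt/6·(k1+2k2+2k3+k4)
t=0.020: state=(0.144, 0.980)
t=0.040: state=(0.138, 0.980)
t=0.060: state=(0.133, 0.980)
continuing one RK4 step at a time; state shown every 50 steps (Δt=1):
t=1.000: state=(-0.329, 0.969)
t=2.000: state=(-1.287, 0.911)
t=3.000: state=(-1.787, 0.803)
t=4.000: state=(-1.812, 0.688)
t=5.000: state=(-1.770, 0.580)
t=6.000: state=(-1.722, 0.481)
t=7.000: state=(-1.674, 0.390)
t=8.000: state=(-1.626, 0.306)
t=9.000: state=(-1.577, 0.230)
t=10.000: state=(-1.529, 0.162)
t=11.000: state=(-1.480, 0.099)
t=12.000: state=(-1.430, 0.043)
t=13.000: state=(-1.380, -0.006)
t=14.000: state=(-1.329, -0.050)
t=15.000: state=(-1.277, -0.089)
t=16.000: state=(-1.222, -0.121)
t=17.000: state=(-1.165, -0.149)
t=18.000: state=(-1.103, -0.172)
t=18.020: state=(-1.102, -0.172)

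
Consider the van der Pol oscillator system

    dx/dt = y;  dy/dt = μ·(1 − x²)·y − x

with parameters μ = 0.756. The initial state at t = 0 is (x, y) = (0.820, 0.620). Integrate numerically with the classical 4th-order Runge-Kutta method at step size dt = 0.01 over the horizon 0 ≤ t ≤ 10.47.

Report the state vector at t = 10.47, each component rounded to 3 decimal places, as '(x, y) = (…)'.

t=0.000: state=(0.820, 0.620)
step 1 (dt=0.01): k1=(0.620, -0.666), k2=(0.617, -0.673), k3=(0.617, -0.673), k4=(0.613, -0.679); state += dt/6·(k1+2k2+2k3+k4)
t=0.010: state=(0.826, 0.613)
t=0.020: state=(0.832, 0.606)
t=0.030: state=(0.838, 0.599)
continuing one RK4 step at a time; state shown every 50 steps (Δt=0.5):
t=0.500: state=(1.026, 0.172)
t=1.000: state=(0.982, -0.341)
t=1.500: state=(0.689, -0.834)
t=2.000: state=(0.137, -1.388)
t=2.500: state=(-0.682, -1.799)
t=3.000: state=(-1.468, -1.124)
t=3.500: state=(-1.730, 0.008)
t=4.000: state=(-1.556, 0.618)
t=4.500: state=(-1.141, 1.040)
t=5.000: state=(-0.490, 1.607)
t=5.500: state=(0.498, 2.307)
t=6.000: state=(1.579, 1.630)
t=6.500: state=(1.971, 0.068)
t=7.000: state=(1.814, -0.586)
t=7.500: state=(1.434, -0.930)
t=8.000: state=(0.869, -1.364)
t=8.500: state=(0.020, -2.078)
t=9.000: state=(-1.145, -2.305)
t=9.500: state=(-1.924, -0.675)
t=10.000: state=(-1.952, 0.376)
t=10.470: state=(-1.677, 0.757)

(x, y) = (-1.677, 0.757)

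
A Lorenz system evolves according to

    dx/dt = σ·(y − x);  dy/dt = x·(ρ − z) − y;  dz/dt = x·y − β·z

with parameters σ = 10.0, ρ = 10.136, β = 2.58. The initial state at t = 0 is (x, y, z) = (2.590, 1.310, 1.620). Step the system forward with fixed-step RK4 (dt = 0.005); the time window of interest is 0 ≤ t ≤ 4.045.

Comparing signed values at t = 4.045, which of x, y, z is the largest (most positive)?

t=0.000: state=(2.590, 1.310, 1.620)
step 1 (dt=0.005): k1=(-12.800, 20.746, -0.787), k2=(-11.961, 20.427, -0.691), k3=(-11.990, 20.445, -0.691), k4=(-11.178, 20.142, -0.598); state += dt/6·(k1+2k2+2k3+k4)
t=0.005: state=(2.530, 1.412, 1.617)
t=0.010: state=(2.478, 1.512, 1.614)
t=0.015: state=(2.433, 1.608, 1.612)
continuing one RK4 step at a time; state shown every 40 steps (Δt=0.2):
t=0.200: state=(3.561, 5.075, 2.413)
t=0.400: state=(7.407, 9.109, 8.248)
t=0.600: state=(6.836, 4.666, 13.928)
t=0.800: state=(2.932, 1.780, 10.293)
t=1.000: state=(2.061, 2.151, 6.802)
t=1.200: state=(2.919, 3.672, 5.164)
t=1.400: state=(5.032, 6.302, 6.297)
t=1.600: state=(6.828, 6.930, 10.616)
t=1.800: state=(5.245, 4.008, 11.582)
t=2.000: state=(3.475, 3.062, 9.061)
t=2.200: state=(3.476, 3.826, 7.180)
t=2.400: state=(4.651, 5.398, 7.251)
t=2.600: state=(5.896, 6.201, 9.410)
t=2.800: state=(5.493, 4.890, 10.723)
t=3.000: state=(4.300, 3.874, 9.591)
t=3.200: state=(4.012, 4.135, 8.213)
t=3.400: state=(4.627, 5.057, 8.007)
t=3.600: state=(5.390, 5.623, 9.104)
t=3.800: state=(5.329, 5.058, 10.019)
t=4.000: state=(4.659, 4.361, 9.582)
t=4.045: state=(4.538, 4.302, 9.377)
compare at T: x=4.538, y=4.302, z=9.377

largest component: z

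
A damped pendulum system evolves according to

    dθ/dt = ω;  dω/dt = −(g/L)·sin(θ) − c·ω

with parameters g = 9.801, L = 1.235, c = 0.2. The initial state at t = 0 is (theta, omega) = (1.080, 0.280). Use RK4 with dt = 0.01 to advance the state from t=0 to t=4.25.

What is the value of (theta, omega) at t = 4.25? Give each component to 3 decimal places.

t=0.000: state=(1.080, 0.280)
step 1 (dt=0.01): k1=(0.280, -7.055), k2=(0.245, -7.053), k3=(0.245, -7.053), k4=(0.209, -7.050); state += dt/6·(k1+2k2+2k3+k4)
t=0.010: state=(1.082, 0.209)
t=0.020: state=(1.084, 0.139)
t=0.030: state=(1.085, 0.069)
continuing one RK4 step at a time; state shown every 20 steps (Δt=0.2):
t=0.200: state=(0.997, -1.089)
t=0.400: state=(0.661, -2.206)
t=0.600: state=(0.154, -2.740)
t=0.800: state=(-0.379, -2.449)
t=1.000: state=(-0.780, -1.484)
t=1.200: state=(-0.953, -0.220)
t=1.400: state=(-0.869, 1.037)
t=1.600: state=(-0.556, 2.027)
t=1.800: state=(-0.096, 2.450)
t=2.000: state=(0.374, 2.130)
t=2.200: state=(0.716, 1.222)
t=2.400: state=(0.846, 0.058)
t=2.600: state=(0.742, -1.073)
t=2.800: state=(0.436, -1.908)
t=3.000: state=(0.016, -2.184)
t=3.200: state=(-0.393, -1.797)
t=3.400: state=(-0.670, -0.920)
t=3.600: state=(-0.748, 0.150)
t=3.800: state=(-0.615, 1.143)
t=4.000: state=(-0.313, 1.806)
t=4.200: state=(0.070, 1.923)
t=4.250: state=(0.165, 1.858)

(theta, omega) = (0.165, 1.858)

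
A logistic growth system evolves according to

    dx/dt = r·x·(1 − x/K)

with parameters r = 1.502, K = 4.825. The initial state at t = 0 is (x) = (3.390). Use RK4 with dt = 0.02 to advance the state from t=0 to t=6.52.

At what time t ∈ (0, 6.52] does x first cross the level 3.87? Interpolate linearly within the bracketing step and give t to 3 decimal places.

t=0.000: state=(3.390)
step 1 (dt=0.02): k1=(1.514), k2=(1.505), k3=(1.505), k4=(1.496); state += dt/6·(k1+2k2+2k3+k4)
t=0.020: state=(3.420)
t=0.040: state=(3.450)
t=0.060: state=(3.479)
t=0.340: state=(3.848)
next step: t=0.360: state=(3.871) — x has crossed 3.87
linear interpolation between t=0.340 (3.84763) and t=0.360 (3.87083) → t≈0.359

t = 0.359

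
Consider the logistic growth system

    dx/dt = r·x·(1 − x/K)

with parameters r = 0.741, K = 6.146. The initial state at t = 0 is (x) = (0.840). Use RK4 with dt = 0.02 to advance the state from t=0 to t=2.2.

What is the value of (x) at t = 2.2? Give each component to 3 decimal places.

t=0.000: state=(0.840)
step 1 (dt=0.02): k1=(0.537), k2=(0.540), k3=(0.540), k4=(0.543); state += dt/6·(k1+2k2+2k3+k4)
t=0.020: state=(0.851)
t=0.040: state=(0.862)
t=0.060: state=(0.873)
continuing one RK4 step at a time; state shown every 5 steps (Δt=0.1):
t=0.100: state=(0.895)
t=0.200: state=(0.953)
t=0.300: state=(1.015)
t=0.400: state=(1.079)
t=0.500: state=(1.146)
t=0.600: state=(1.217)
t=0.700: state=(1.291)
t=0.800: state=(1.368)
t=0.900: state=(1.449)
t=1.000: state=(1.532)
t=1.100: state=(1.619)
t=1.200: state=(1.709)
t=1.300: state=(1.802)
t=1.400: state=(1.898)
t=1.500: state=(1.996)
t=1.600: state=(2.098)
t=1.700: state=(2.201)
t=1.800: state=(2.307)
t=1.900: state=(2.415)
t=2.000: state=(2.524)
t=2.100: state=(2.635)
t=2.200: state=(2.747)

(x) = (2.747)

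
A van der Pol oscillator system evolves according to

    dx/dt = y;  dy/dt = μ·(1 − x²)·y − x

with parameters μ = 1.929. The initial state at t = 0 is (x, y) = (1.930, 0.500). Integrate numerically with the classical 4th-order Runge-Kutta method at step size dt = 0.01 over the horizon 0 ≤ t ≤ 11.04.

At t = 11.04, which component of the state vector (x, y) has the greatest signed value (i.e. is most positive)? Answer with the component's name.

largest component: y

t=0.000: state=(1.930, 0.500)
step 1 (dt=0.01): k1=(0.500, -4.558), k2=(0.477, -4.450), k3=(0.478, -4.452), k4=(0.455, -4.345); state += dt/6·(k1+2k2+2k3+k4)
t=0.010: state=(1.935, 0.455)
t=0.020: state=(1.939, 0.413)
t=0.030: state=(1.943, 0.373)
continuing one RK4 step at a time; state shown every 50 steps (Δt=0.5):
t=0.500: state=(1.898, -0.307)
t=1.000: state=(1.715, -0.412)
t=1.500: state=(1.484, -0.519)
t=2.000: state=(1.179, -0.730)
t=2.500: state=(0.698, -1.303)
t=3.000: state=(-0.350, -3.205)
t=3.500: state=(-1.871, -1.355)
t=4.000: state=(-1.987, 0.247)
t=4.500: state=(-1.824, 0.374)
t=5.000: state=(-1.618, 0.455)
t=5.500: state=(-1.360, 0.594)
t=6.000: state=(-0.996, 0.910)
t=6.500: state=(-0.343, 1.915)
t=7.000: state=(1.156, 3.627)
t=7.500: state=(2.016, 0.140)
t=8.000: state=(1.921, -0.328)
t=8.500: state=(1.736, -0.407)
t=9.000: state=(1.510, -0.506)
t=9.500: state=(1.215, -0.700)
t=10.000: state=(0.761, -1.210)
t=10.500: state=(-0.197, -2.947)
t=11.000: state=(-1.793, -1.801)
t=11.040: state=(-1.858, -1.437)
compare at T: x=-1.858, y=-1.437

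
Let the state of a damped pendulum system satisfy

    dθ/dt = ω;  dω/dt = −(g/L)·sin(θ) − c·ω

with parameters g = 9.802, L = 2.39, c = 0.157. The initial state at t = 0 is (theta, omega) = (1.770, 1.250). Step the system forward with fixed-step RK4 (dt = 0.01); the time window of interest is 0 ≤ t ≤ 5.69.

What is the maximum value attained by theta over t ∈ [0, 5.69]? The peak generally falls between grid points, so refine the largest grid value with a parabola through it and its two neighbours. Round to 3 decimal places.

t=0.000: state=(1.770, 1.250)
step 1 (dt=0.01): k1=(1.250, -4.216), k2=(1.229, -4.208), k3=(1.229, -4.208), k4=(1.208, -4.200); state += dt/6·(k1+2k2+2k3+k4)
t=0.010: state=(1.782, 1.208)
t=0.020: state=(1.794, 1.166)
t=0.030: state=(1.806, 1.124)
continuing one RK4 step at a time; state shown every 20 steps (Δt=0.2):
t=0.200: state=(1.938, 0.440)
t=0.400: state=(1.949, -0.322)
t=0.600: state=(1.810, -1.077)
t=0.800: state=(1.517, -1.844)
t=1.000: state=(1.075, -2.560)
t=1.200: state=(0.508, -3.052)
t=1.400: state=(-0.117, -3.112)
t=1.600: state=(-0.704, -2.692)
t=1.800: state=(-1.172, -1.957)
t=2.000: state=(-1.480, -1.113)
t=2.200: state=(-1.618, -0.272)
t=2.400: state=(-1.590, 0.543)
t=2.600: state=(-1.402, 1.331)
t=2.800: state=(-1.062, 2.051)
t=3.000: state=(-0.595, 2.581)
t=3.200: state=(-0.054, 2.757)
t=3.400: state=(0.479, 2.499)
t=3.600: state=(0.923, 1.898)
t=3.800: state=(1.227, 1.127)
t=4.000: state=(1.371, 0.312)
t=4.200: state=(1.352, -0.490)
t=4.400: state=(1.178, -1.247)
t=4.600: state=(0.861, -1.897)
t=4.800: state=(0.434, -2.325)
t=5.000: state=(-0.046, -2.408)
t=5.200: state=(-0.504, -2.111)
t=5.400: state=(-0.872, -1.530)
t=5.600: state=(-1.106, -0.804)
t=5.690: state=(-1.163, -0.460)
largest grid value and its neighbours: theta(0.300)=1.96265, theta(0.310)=1.96302, theta(0.320)=1.96301
parabola through these three points peaks at t≈0.315 with theta≈1.96306

max theta = 1.963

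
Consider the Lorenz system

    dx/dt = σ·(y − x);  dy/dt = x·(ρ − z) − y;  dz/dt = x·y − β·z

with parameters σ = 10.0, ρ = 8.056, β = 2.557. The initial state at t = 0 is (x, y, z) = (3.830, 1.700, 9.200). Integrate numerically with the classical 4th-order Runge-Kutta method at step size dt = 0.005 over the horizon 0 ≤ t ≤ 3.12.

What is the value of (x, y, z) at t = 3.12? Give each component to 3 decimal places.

(x, y, z) = (4.350, 4.549, 6.669)

t=0.000: state=(3.830, 1.700, 9.200)
step 1 (dt=0.005): k1=(-21.300, -6.082, -17.013), k2=(-20.920, -5.845, -17.053), k3=(-20.923, -5.846, -17.048), k4=(-20.546, -5.615, -17.082); state += dt/6·(k1+2k2+2k3+k4)
t=0.005: state=(3.725, 1.671, 9.115)
t=0.010: state=(3.625, 1.644, 9.029)
t=0.015: state=(3.527, 1.619, 8.943)
continuing one RK4 step at a time; state shown every 40 steps (Δt=0.2):
t=0.200: state=(1.805, 1.544, 6.088)
t=0.400: state=(1.940, 2.258, 4.177)
t=0.600: state=(2.992, 3.727, 3.666)
t=0.800: state=(4.757, 5.679, 5.191)
t=1.000: state=(5.857, 5.824, 8.322)
t=1.200: state=(4.710, 3.856, 9.031)
t=1.400: state=(3.370, 2.979, 7.416)
t=1.600: state=(3.143, 3.270, 5.966)
t=1.800: state=(3.732, 4.157, 5.573)
t=2.000: state=(4.624, 5.013, 6.436)
t=2.200: state=(4.980, 4.906, 7.734)
t=2.400: state=(4.456, 4.094, 7.964)
t=2.600: state=(3.859, 3.672, 7.225)
t=2.800: state=(3.763, 3.843, 6.527)
t=3.000: state=(4.091, 4.309, 6.424)
t=3.120: state=(4.350, 4.549, 6.669)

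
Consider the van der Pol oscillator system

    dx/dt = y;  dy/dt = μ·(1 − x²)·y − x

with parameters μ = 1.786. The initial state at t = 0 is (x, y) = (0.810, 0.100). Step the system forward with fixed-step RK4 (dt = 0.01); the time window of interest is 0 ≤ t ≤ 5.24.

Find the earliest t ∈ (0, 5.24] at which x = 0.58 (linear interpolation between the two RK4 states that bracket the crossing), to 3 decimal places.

t=0.000: state=(0.810, 0.100)
step 1 (dt=0.01): k1=(0.100, -0.749), k2=(0.096, -0.752), k3=(0.096, -0.752), k4=(0.092, -0.754); state += dt/6·(k1+2k2+2k3+k4)
t=0.010: state=(0.811, 0.092)
t=0.020: state=(0.812, 0.085)
t=0.030: state=(0.813, 0.077)
continuing one RK4 step at a time; state shown every 20 steps (Δt=0.2):
t=0.200: state=(0.814, -0.060)
t=0.400: state=(0.785, -0.240)
t=0.600: state=(0.717, -0.444)
t=0.800: state=(0.604, -0.689)
t=0.830: state=(0.583, -0.732)
next step: t=0.840: state=(0.576, -0.747) — x has crossed 0.58
linear interpolation between t=0.830 (0.58305) and t=0.840 (0.57566) → t≈0.834

t = 0.834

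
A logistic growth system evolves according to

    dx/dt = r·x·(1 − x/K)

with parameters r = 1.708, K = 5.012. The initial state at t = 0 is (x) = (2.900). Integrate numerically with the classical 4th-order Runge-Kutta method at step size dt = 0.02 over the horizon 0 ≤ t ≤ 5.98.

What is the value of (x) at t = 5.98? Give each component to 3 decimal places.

(x) = (5.012)

t=0.000: state=(2.900)
step 1 (dt=0.02): k1=(2.087), k2=(2.081), k3=(2.081), k4=(2.075); state += dt/6·(k1+2k2+2k3+k4)
t=0.020: state=(2.942)
t=0.040: state=(2.983)
t=0.060: state=(3.024)
continuing one RK4 step at a time; state shown every 10 steps (Δt=0.2):
t=0.200: state=(3.303)
t=0.400: state=(3.664)
t=0.600: state=(3.974)
t=0.800: state=(4.227)
t=1.000: state=(4.428)
t=1.200: state=(4.582)
t=1.400: state=(4.699)
t=1.600: state=(4.785)
t=1.800: state=(4.849)
t=2.000: state=(4.895)
t=2.200: state=(4.928)
t=2.400: state=(4.952)
t=2.600: state=(4.969)
t=2.800: state=(4.982)
t=3.000: state=(4.990)
t=3.200: state=(4.997)
t=3.400: state=(5.001)
t=3.600: state=(5.004)
t=3.800: state=(5.006)
t=4.000: state=(5.008)
t=4.200: state=(5.009)
t=4.400: state=(5.010)
t=4.600: state=(5.011)
t=4.800: state=(5.011)
t=5.000: state=(5.011)
t=5.200: state=(5.011)
t=5.400: state=(5.012)
t=5.600: state=(5.012)
t=5.800: state=(5.012)
t=5.980: state=(5.012)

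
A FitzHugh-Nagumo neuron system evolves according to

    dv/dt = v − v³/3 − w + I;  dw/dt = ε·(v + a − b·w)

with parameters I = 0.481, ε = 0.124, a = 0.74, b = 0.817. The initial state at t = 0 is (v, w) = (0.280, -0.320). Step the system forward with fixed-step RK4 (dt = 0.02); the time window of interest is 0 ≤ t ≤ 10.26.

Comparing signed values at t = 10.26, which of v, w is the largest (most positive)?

t=0.000: state=(0.280, -0.320)
step 1 (dt=0.02): k1=(1.074, 0.159), k2=(1.082, 0.160), k3=(1.082, 0.160), k4=(1.090, 0.161); state += dt/6·(k1+2k2+2k3+k4)
t=0.020: state=(0.302, -0.317)
t=0.040: state=(0.324, -0.314)
t=0.060: state=(0.346, -0.310)
continuing one RK4 step at a time; state shown every 25 steps (Δt=0.5):
t=0.500: state=(0.906, -0.224)
t=1.000: state=(1.513, -0.094)
t=1.500: state=(1.802, 0.057)
t=2.000: state=(1.856, 0.211)
t=2.500: state=(1.829, 0.356)
t=3.000: state=(1.779, 0.493)
t=3.500: state=(1.722, 0.619)
t=4.000: state=(1.662, 0.735)
t=4.500: state=(1.600, 0.842)
t=5.000: state=(1.536, 0.940)
t=5.500: state=(1.469, 1.029)
t=6.000: state=(1.399, 1.110)
t=6.500: state=(1.326, 1.182)
t=7.000: state=(1.247, 1.246)
t=7.500: state=(1.160, 1.302)
t=8.000: state=(1.064, 1.350)
t=8.500: state=(0.952, 1.389)
t=9.000: state=(0.816, 1.419)
t=9.500: state=(0.642, 1.438)
t=10.000: state=(0.400, 1.443)
t=10.260: state=(0.230, 1.439)
compare at T: v=0.230, w=1.439

largest component: w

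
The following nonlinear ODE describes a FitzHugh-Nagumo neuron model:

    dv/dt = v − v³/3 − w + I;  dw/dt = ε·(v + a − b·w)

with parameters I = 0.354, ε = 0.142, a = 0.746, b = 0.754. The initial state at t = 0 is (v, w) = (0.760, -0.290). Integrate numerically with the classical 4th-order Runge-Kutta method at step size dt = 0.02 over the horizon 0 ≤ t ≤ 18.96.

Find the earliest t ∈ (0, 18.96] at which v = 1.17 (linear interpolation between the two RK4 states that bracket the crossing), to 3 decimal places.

t = 0.327

t=0.000: state=(0.760, -0.290)
step 1 (dt=0.02): k1=(1.258, 0.245), k2=(1.260, 0.246), k3=(1.260, 0.246), k4=(1.263, 0.248); state += dt/6·(k1+2k2+2k3+k4)
t=0.020: state=(0.785, -0.285)
t=0.040: state=(0.811, -0.280)
t=0.060: state=(0.836, -0.275)
t=0.320: state=(1.161, -0.204)
next step: t=0.340: state=(1.185, -0.198) — v has crossed 1.17
linear interpolation between t=0.320 (1.16142) and t=0.340 (1.18522) → t≈0.327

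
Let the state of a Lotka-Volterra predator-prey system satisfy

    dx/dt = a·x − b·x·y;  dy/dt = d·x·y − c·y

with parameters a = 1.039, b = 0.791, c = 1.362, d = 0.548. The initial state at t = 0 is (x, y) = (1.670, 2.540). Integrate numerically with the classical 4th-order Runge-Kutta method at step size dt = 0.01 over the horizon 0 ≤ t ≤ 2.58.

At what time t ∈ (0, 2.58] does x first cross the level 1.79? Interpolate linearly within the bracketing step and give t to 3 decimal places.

t = 2.342

t=0.000: state=(1.670, 2.540)
step 1 (dt=0.01): k1=(-1.620, -1.135), k2=(-1.605, -1.144), k3=(-1.605, -1.144), k4=(-1.590, -1.152); state += dt/6·(k1+2k2+2k3+k4)
t=0.010: state=(1.654, 2.529)
t=0.020: state=(1.638, 2.517)
t=0.030: state=(1.623, 2.505)
continuing one RK4 step at a time; state shown every 10 steps (Δt=0.1):
t=0.100: state=(1.523, 2.419)
t=0.200: state=(1.402, 2.287)
t=0.300: state=(1.306, 2.149)
t=0.400: state=(1.229, 2.010)
t=0.500: state=(1.169, 1.873)
t=0.600: state=(1.125, 1.741)
t=0.700: state=(1.093, 1.614)
t=0.800: state=(1.072, 1.495)
t=0.900: state=(1.062, 1.383)
t=1.000: state=(1.060, 1.279)
t=1.100: state=(1.067, 1.183)
t=1.200: state=(1.082, 1.095)
t=1.300: state=(1.105, 1.014)
t=1.400: state=(1.134, 0.941)
t=1.500: state=(1.171, 0.875)
t=1.600: state=(1.216, 0.815)
t=1.700: state=(1.267, 0.761)
t=1.800: state=(1.326, 0.713)
t=1.900: state=(1.393, 0.671)
t=2.000: state=(1.468, 0.633)
t=2.100: state=(1.552, 0.600)
t=2.200: state=(1.644, 0.571)
t=2.300: state=(1.745, 0.547)
t=2.340: state=(1.788, 0.539)
next step: t=2.350: state=(1.799, 0.537) — x has crossed 1.79
linear interpolation between t=2.340 (1.78770) and t=2.350 (1.79871) → t≈2.342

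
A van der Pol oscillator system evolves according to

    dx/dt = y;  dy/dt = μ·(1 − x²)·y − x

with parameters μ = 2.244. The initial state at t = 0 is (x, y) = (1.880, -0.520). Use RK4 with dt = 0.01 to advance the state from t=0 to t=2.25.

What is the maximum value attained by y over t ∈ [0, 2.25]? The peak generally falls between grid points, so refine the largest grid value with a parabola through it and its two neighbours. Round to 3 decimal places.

t=0.000: state=(1.880, -0.520)
step 1 (dt=0.01): k1=(-0.520, 1.077), k2=(-0.515, 1.038), k3=(-0.515, 1.039), k4=(-0.510, 1.001); state += dt/6·(k1+2k2+2k3+k4)
t=0.010: state=(1.875, -0.510)
t=0.020: state=(1.870, -0.500)
t=0.030: state=(1.865, -0.491)
continuing one RK4 step at a time; state shown every 10 steps (Δt=0.1):
t=0.100: state=(1.832, -0.444)
t=0.200: state=(1.790, -0.408)
t=0.300: state=(1.750, -0.394)
t=0.400: state=(1.711, -0.391)
t=0.500: state=(1.671, -0.396)
t=0.600: state=(1.631, -0.406)
t=0.700: state=(1.590, -0.420)
t=0.800: state=(1.547, -0.436)
t=0.900: state=(1.503, -0.456)
t=1.000: state=(1.456, -0.479)
t=1.100: state=(1.407, -0.507)
t=1.200: state=(1.355, -0.538)
t=1.300: state=(1.299, -0.576)
t=1.400: state=(1.239, -0.621)
t=1.500: state=(1.174, -0.676)
t=1.600: state=(1.104, -0.742)
t=1.700: state=(1.025, -0.825)
t=1.800: state=(0.938, -0.931)
t=1.900: state=(0.838, -1.067)
t=2.000: state=(0.723, -1.246)
t=2.100: state=(0.587, -1.485)
t=2.200: state=(0.423, -1.809)
t=2.250: state=(0.328, -2.011)
largest grid value and its neighbours: y(0.370)=-0.39123, y(0.380)=-0.39123, y(0.390)=-0.39130
parabola through these three points peaks at t≈0.376 with y≈-0.39122

max y = -0.391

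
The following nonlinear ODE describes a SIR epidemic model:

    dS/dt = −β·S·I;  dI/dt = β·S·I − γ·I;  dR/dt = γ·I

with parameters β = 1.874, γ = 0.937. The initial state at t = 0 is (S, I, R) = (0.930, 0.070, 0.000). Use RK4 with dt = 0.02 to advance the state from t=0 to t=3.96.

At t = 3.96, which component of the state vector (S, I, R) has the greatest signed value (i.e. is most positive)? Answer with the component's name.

t=0.000: state=(0.930, 0.070, 0.000)
step 1 (dt=0.02): k1=(-0.122, 0.056, 0.066), k2=(-0.123, 0.057, 0.066), k3=(-0.123, 0.057, 0.066), k4=(-0.124, 0.057, 0.067); state += dt/6·(k1+2k2+2k3+k4)
t=0.020: state=(0.928, 0.071, 0.001)
t=0.040: state=(0.925, 0.072, 0.003)
t=0.060: state=(0.923, 0.073, 0.004)
continuing one RK4 step at a time; state shown every 10 steps (Δt=0.2):
t=0.200: state=(0.904, 0.082, 0.014)
t=0.400: state=(0.875, 0.095, 0.031)
t=0.600: state=(0.842, 0.108, 0.050)
t=0.800: state=(0.806, 0.122, 0.071)
t=1.000: state=(0.768, 0.136, 0.096)
t=1.200: state=(0.728, 0.150, 0.122)
t=1.400: state=(0.687, 0.162, 0.152)
t=1.600: state=(0.645, 0.172, 0.183)
t=1.800: state=(0.604, 0.180, 0.216)
t=2.000: state=(0.564, 0.186, 0.250)
t=2.200: state=(0.525, 0.189, 0.285)
t=2.400: state=(0.489, 0.190, 0.321)
t=2.600: state=(0.456, 0.188, 0.356)
t=2.800: state=(0.425, 0.184, 0.391)
t=3.000: state=(0.397, 0.178, 0.425)
t=3.200: state=(0.372, 0.170, 0.458)
t=3.400: state=(0.350, 0.161, 0.489)
t=3.600: state=(0.330, 0.152, 0.518)
t=3.800: state=(0.312, 0.142, 0.546)
t=3.960: state=(0.300, 0.134, 0.566)
compare at T: S=0.300, I=0.134, R=0.566

largest component: R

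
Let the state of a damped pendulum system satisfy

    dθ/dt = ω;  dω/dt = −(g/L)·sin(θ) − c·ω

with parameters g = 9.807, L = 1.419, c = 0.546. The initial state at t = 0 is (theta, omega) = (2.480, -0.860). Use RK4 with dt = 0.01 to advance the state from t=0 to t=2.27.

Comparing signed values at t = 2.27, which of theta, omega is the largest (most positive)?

largest component: omega

t=0.000: state=(2.480, -0.860)
step 1 (dt=0.01): k1=(-0.860, -3.777), k2=(-0.879, -3.790), k3=(-0.879, -3.790), k4=(-0.898, -3.804); state += dt/6·(k1+2k2+2k3+k4)
t=0.010: state=(2.471, -0.898)
t=0.020: state=(2.462, -0.936)
t=0.030: state=(2.452, -0.975)
continuing one RK4 step at a time; state shown every 10 steps (Δt=0.1):
t=0.100: state=(2.375, -1.253)
t=0.200: state=(2.228, -1.686)
t=0.300: state=(2.036, -2.164)
t=0.400: state=(1.794, -2.680)
t=0.500: state=(1.500, -3.205)
t=0.600: state=(1.154, -3.685)
t=0.700: state=(0.767, -4.037)
t=0.800: state=(0.354, -4.177)
t=0.900: state=(-0.060, -4.051)
t=1.000: state=(-0.447, -3.665)
t=1.100: state=(-0.786, -3.080)
t=1.200: state=(-1.060, -2.379)
t=1.300: state=(-1.260, -1.635)
t=1.400: state=(-1.387, -0.895)
t=1.500: state=(-1.440, -0.183)
t=1.600: state=(-1.424, 0.494)
t=1.700: state=(-1.343, 1.129)
t=1.800: state=(-1.200, 1.712)
t=1.900: state=(-1.003, 2.221)
t=2.000: state=(-0.760, 2.621)
t=2.100: state=(-0.484, 2.873)
t=2.200: state=(-0.191, 2.942)
t=2.270: state=(0.013, 2.873)
compare at T: theta=0.013, omega=2.873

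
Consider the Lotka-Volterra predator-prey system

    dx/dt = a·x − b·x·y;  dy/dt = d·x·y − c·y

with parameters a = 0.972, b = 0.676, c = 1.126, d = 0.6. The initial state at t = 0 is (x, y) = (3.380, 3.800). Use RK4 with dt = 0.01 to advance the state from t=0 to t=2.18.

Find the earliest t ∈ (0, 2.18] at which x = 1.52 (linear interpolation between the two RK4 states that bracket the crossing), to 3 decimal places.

t = 0.427

t=0.000: state=(3.380, 3.800)
step 1 (dt=0.01): k1=(-5.397, 3.428), k2=(-5.393, 3.381), k3=(-5.392, 3.381), k4=(-5.387, 3.334); state += dt/6·(k1+2k2+2k3+k4)
t=0.010: state=(3.326, 3.834)
t=0.020: state=(3.272, 3.867)
t=0.030: state=(3.219, 3.899)
continuing one RK4 step at a time; state shown every 10 steps (Δt=0.1):
t=0.100: state=(2.851, 4.093)
t=0.200: state=(2.367, 4.275)
t=0.300: state=(1.948, 4.346)
t=0.400: state=(1.601, 4.318)
t=0.420: state=(1.540, 4.302)
next step: t=0.430: state=(1.510, 4.293) — x has crossed 1.52
linear interpolation between t=0.420 (1.53978) and t=0.430 (1.51030) → t≈0.427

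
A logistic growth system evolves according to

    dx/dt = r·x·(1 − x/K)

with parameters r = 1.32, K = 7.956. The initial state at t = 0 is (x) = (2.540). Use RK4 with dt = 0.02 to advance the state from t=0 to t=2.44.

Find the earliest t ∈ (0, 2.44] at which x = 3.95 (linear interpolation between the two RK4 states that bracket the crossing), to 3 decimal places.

t=0.000: state=(2.540)
step 1 (dt=0.02): k1=(2.282), k2=(2.293), k3=(2.293), k4=(2.304); state += dt/6·(k1+2k2+2k3+k4)
t=0.020: state=(2.586)
t=0.040: state=(2.632)
t=0.060: state=(2.679)
continuing one RK4 step at a time; state shown every 5 steps (Δt=0.1):
t=0.100: state=(2.773)
t=0.200: state=(3.016)
t=0.300: state=(3.267)
t=0.400: state=(3.524)
t=0.500: state=(3.785)
t=0.560: state=(3.942)
next step: t=0.580: state=(3.995) — x has crossed 3.95
linear interpolation between t=0.560 (3.94221) and t=0.580 (3.99472) → t≈0.563

t = 0.563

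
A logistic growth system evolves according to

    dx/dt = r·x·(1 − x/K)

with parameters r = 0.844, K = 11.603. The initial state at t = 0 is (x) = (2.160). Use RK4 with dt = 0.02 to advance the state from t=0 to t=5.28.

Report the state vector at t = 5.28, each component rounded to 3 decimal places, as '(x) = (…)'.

(x) = (11.043)

t=0.000: state=(2.160)
step 1 (dt=0.02): k1=(1.484), k2=(1.492), k3=(1.492), k4=(1.499); state += dt/6·(k1+2k2+2k3+k4)
t=0.020: state=(2.190)
t=0.040: state=(2.220)
t=0.060: state=(2.250)
continuing one RK4 step at a time; state shown every 10 steps (Δt=0.2):
t=0.200: state=(2.473)
t=0.400: state=(2.817)
t=0.600: state=(3.192)
t=0.800: state=(3.597)
t=1.000: state=(4.029)
t=1.200: state=(4.484)
t=1.400: state=(4.956)
t=1.600: state=(5.440)
t=1.800: state=(5.929)
t=2.000: state=(6.417)
t=2.200: state=(6.895)
t=2.400: state=(7.359)
t=2.600: state=(7.802)
t=2.800: state=(8.221)
t=3.000: state=(8.610)
t=3.200: state=(8.970)
t=3.400: state=(9.297)
t=3.600: state=(9.594)
t=3.800: state=(9.859)
t=4.000: state=(10.094)
t=4.200: state=(10.302)
t=4.400: state=(10.485)
t=4.600: state=(10.644)
t=4.800: state=(10.783)
t=5.000: state=(10.902)
t=5.200: state=(11.006)
t=5.280: state=(11.043)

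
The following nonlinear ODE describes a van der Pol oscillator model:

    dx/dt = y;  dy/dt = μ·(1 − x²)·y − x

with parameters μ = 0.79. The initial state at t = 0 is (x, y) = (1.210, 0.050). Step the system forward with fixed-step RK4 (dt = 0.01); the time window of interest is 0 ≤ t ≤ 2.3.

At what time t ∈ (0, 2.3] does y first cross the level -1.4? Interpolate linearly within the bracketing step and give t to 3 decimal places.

t = 1.313

t=0.000: state=(1.210, 0.050)
step 1 (dt=0.01): k1=(0.050, -1.228), k2=(0.044, -1.226), k3=(0.044, -1.226), k4=(0.038, -1.224); state += dt/6·(k1+2k2+2k3+k4)
t=0.010: state=(1.210, 0.038)
t=0.020: state=(1.211, 0.026)
t=0.030: state=(1.211, 0.013)
continuing one RK4 step at a time; state shown every 10 steps (Δt=0.1):
t=0.100: state=(1.209, -0.071)
t=0.200: state=(1.196, -0.186)
t=0.300: state=(1.172, -0.297)
t=0.400: state=(1.137, -0.404)
t=0.500: state=(1.091, -0.506)
t=0.600: state=(1.036, -0.607)
t=0.700: state=(0.970, -0.707)
t=0.800: state=(0.894, -0.808)
t=0.900: state=(0.808, -0.912)
t=1.000: state=(0.712, -1.020)
t=1.100: state=(0.604, -1.134)
t=1.200: state=(0.484, -1.255)
t=1.300: state=(0.353, -1.383)
t=1.310: state=(0.339, -1.396)
next step: t=1.320: state=(0.325, -1.409) — y has crossed -1.4
linear interpolation between t=1.310 (-1.39605) and t=1.320 (-1.40923) → t≈1.313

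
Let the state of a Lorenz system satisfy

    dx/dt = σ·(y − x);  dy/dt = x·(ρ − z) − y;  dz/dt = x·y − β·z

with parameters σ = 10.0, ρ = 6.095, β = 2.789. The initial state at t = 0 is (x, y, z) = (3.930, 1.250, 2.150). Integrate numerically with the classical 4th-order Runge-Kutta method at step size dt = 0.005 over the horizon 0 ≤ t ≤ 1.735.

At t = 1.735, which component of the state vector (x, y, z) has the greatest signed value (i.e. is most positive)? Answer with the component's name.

largest component: z

t=0.000: state=(3.930, 1.250, 2.150)
step 1 (dt=0.005): k1=(-26.800, 14.254, -1.084), k2=(-25.774, 13.964, -1.022), k3=(-25.807, 13.975, -1.022), k4=(-24.811, 13.694, -0.965); state += dt/6·(k1+2k2+2k3+k4)
t=0.005: state=(3.801, 1.320, 2.145)
t=0.010: state=(3.682, 1.387, 2.140)
t=0.015: state=(3.571, 1.452, 2.136)
continuing one RK4 step at a time; state shown every 20 steps (Δt=0.1):
t=0.100: state=(2.651, 2.300, 2.113)
t=0.200: state=(2.715, 3.067, 2.220)
t=0.300: state=(3.213, 3.817, 2.574)
t=0.400: state=(3.862, 4.529, 3.250)
t=0.500: state=(4.487, 5.037, 4.228)
t=0.600: state=(4.898, 5.143, 5.316)
t=0.700: state=(4.946, 4.797, 6.182)
t=0.800: state=(4.635, 4.192, 6.563)
t=0.900: state=(4.133, 3.607, 6.449)
t=1.000: state=(3.642, 3.206, 6.021)
t=1.100: state=(3.285, 3.012, 5.484)
t=1.200: state=(3.097, 2.989, 4.976)
t=1.300: state=(3.062, 3.094, 4.577)
t=1.400: state=(3.150, 3.288, 4.326)
t=1.500: state=(3.327, 3.538, 4.238)
t=1.600: state=(3.558, 3.801, 4.313)
t=1.700: state=(3.799, 4.029, 4.526)
t=1.735: state=(3.877, 4.091, 4.625)
compare at T: x=3.877, y=4.091, z=4.625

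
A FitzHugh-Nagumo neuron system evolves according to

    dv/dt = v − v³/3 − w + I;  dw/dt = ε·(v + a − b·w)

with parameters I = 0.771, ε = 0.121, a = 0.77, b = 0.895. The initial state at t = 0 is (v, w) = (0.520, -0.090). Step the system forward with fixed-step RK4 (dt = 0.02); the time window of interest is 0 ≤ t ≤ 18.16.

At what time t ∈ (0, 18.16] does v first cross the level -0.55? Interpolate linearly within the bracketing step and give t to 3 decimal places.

t = 13.417

t=0.000: state=(0.520, -0.090)
step 1 (dt=0.02): k1=(1.334, 0.166), k2=(1.342, 0.167), k3=(1.342, 0.167), k4=(1.350, 0.169); state += dt/6·(k1+2k2+2k3+k4)
t=0.020: state=(0.547, -0.087)
t=0.040: state=(0.574, -0.083)
t=0.060: state=(0.601, -0.080)
continuing one RK4 step at a time; state shown every 50 steps (Δt=1):
t=1.000: state=(1.739, 0.146)
t=2.000: state=(1.901, 0.434)
t=3.000: state=(1.815, 0.691)
t=4.000: state=(1.713, 0.911)
t=5.000: state=(1.609, 1.096)
t=6.000: state=(1.503, 1.250)
t=7.000: state=(1.393, 1.376)
t=8.000: state=(1.276, 1.476)
t=9.000: state=(1.147, 1.552)
t=10.000: state=(0.997, 1.604)
t=11.000: state=(0.803, 1.631)
t=12.000: state=(0.505, 1.629)
t=13.000: state=(-0.099, 1.577)
t=13.400: state=(-0.529, 1.532)
next step: t=13.420: state=(-0.554, 1.530) — v has crossed -0.55
linear interpolation between t=13.400 (-0.52877) and t=13.420 (-0.55374) → t≈13.417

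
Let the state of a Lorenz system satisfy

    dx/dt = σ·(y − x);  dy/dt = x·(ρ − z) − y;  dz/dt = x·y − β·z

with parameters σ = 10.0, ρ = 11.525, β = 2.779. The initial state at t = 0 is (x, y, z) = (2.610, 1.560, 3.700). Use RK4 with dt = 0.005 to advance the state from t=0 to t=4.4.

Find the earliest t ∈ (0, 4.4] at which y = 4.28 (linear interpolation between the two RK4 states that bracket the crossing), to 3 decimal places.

t=0.000: state=(2.610, 1.560, 3.700)
step 1 (dt=0.005): k1=(-10.500, 18.863, -6.211), k2=(-9.766, 18.651, -6.087), k3=(-9.790, 18.665, -6.086), k4=(-9.077, 18.465, -5.963); state += dt/6·(k1+2k2+2k3+k4)
t=0.005: state=(2.561, 1.653, 3.670)
t=0.010: state=(2.519, 1.745, 3.640)
t=0.015: state=(2.484, 1.835, 3.612)
t=0.150: state=(3.065, 4.254, 3.398)
next step: t=0.155: state=(3.126, 4.358, 3.417) — y has crossed 4.28
linear interpolation between t=0.150 (4.25379) and t=0.155 (4.35790) → t≈0.151

t = 0.151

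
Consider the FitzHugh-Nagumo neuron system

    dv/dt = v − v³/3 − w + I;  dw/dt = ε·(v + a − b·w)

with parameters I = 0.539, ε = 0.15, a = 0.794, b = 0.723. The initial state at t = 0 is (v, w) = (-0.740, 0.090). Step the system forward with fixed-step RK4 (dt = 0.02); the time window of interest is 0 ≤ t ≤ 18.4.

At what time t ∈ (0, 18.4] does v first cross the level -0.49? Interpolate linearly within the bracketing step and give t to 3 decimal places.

t = 12.166

t=0.000: state=(-0.740, 0.090)
step 1 (dt=0.02): k1=(-0.156, -0.002), k2=(-0.157, -0.002), k3=(-0.157, -0.002), k4=(-0.157, -0.002); state += dt/6·(k1+2k2+2k3+k4)
t=0.020: state=(-0.743, 0.090)
t=0.040: state=(-0.746, 0.090)
t=0.060: state=(-0.749, 0.090)
continuing one RK4 step at a time; state shown every 50 steps (Δt=1):
t=1.000: state=(-0.922, 0.076)
t=2.000: state=(-1.105, 0.036)
t=3.000: state=(-1.211, -0.021)
t=4.000: state=(-1.232, -0.080)
t=5.000: state=(-1.201, -0.132)
t=6.000: state=(-1.143, -0.173)
t=7.000: state=(-1.071, -0.199)
t=8.000: state=(-0.990, -0.212)
t=9.000: state=(-0.901, -0.212)
t=10.000: state=(-0.800, -0.198)
t=11.000: state=(-0.681, -0.171)
t=12.000: state=(-0.523, -0.126)
t=12.160: state=(-0.491, -0.117)
next step: t=12.180: state=(-0.487, -0.116) — v has crossed -0.49
linear interpolation between t=12.160 (-0.49122) and t=12.180 (-0.48711) → t≈12.166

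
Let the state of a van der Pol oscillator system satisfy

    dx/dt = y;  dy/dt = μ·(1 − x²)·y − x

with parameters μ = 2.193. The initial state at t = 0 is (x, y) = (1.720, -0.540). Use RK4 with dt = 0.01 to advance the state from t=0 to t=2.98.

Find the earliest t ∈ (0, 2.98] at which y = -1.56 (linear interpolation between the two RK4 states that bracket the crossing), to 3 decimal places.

t = 1.638

t=0.000: state=(1.720, -0.540)
step 1 (dt=0.01): k1=(-0.540, 0.599), k2=(-0.537, 0.578), k3=(-0.537, 0.579), k4=(-0.534, 0.558); state += dt/6·(k1+2k2+2k3+k4)
t=0.010: state=(1.715, -0.534)
t=0.020: state=(1.709, -0.529)
t=0.030: state=(1.704, -0.524)
continuing one RK4 step at a time; state shown every 10 steps (Δt=0.1):
t=0.100: state=(1.668, -0.498)
t=0.200: state=(1.620, -0.480)
t=0.300: state=(1.572, -0.478)
t=0.400: state=(1.524, -0.485)
t=0.500: state=(1.475, -0.500)
t=0.600: state=(1.424, -0.522)
t=0.700: state=(1.370, -0.550)
t=0.800: state=(1.313, -0.585)
t=0.900: state=(1.253, -0.627)
t=1.000: state=(1.187, -0.679)
t=1.100: state=(1.116, -0.744)
t=1.200: state=(1.038, -0.824)
t=1.300: state=(0.951, -0.925)
t=1.400: state=(0.852, -1.056)
t=1.500: state=(0.738, -1.227)
t=1.600: state=(0.605, -1.455)
t=1.630: state=(0.560, -1.537)
next step: t=1.640: state=(0.544, -1.566) — y has crossed -1.56
linear interpolation between t=1.630 (-1.53721) and t=1.640 (-1.56638) → t≈1.638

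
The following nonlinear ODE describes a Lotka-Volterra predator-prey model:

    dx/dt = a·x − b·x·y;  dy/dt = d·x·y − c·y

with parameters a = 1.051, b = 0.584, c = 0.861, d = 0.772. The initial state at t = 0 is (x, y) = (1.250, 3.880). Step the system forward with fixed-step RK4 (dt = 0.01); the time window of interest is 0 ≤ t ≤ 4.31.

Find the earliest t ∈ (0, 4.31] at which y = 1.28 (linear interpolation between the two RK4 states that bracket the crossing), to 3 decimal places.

t = 2.431

t=0.000: state=(1.250, 3.880)
step 1 (dt=0.01): k1=(-1.519, 0.404), k2=(-1.511, 0.381), k3=(-1.511, 0.381), k4=(-1.503, 0.359); state += dt/6·(k1+2k2+2k3+k4)
t=0.010: state=(1.235, 3.884)
t=0.020: state=(1.220, 3.887)
t=0.030: state=(1.205, 3.890)
continuing one RK4 step at a time; state shown every 20 steps (Δt=0.2):
t=0.200: state=(0.979, 3.876)
t=0.400: state=(0.774, 3.733)
t=0.600: state=(0.625, 3.498)
t=0.800: state=(0.521, 3.216)
t=1.000: state=(0.450, 2.917)
t=1.200: state=(0.401, 2.622)
t=1.400: state=(0.371, 2.342)
t=1.600: state=(0.353, 2.085)
t=1.800: state=(0.347, 1.852)
t=2.000: state=(0.349, 1.645)
t=2.200: state=(0.359, 1.462)
t=2.400: state=(0.377, 1.303)
t=2.430: state=(0.380, 1.281)
next step: t=2.440: state=(0.382, 1.274) — y has crossed 1.28
linear interpolation between t=2.430 (1.28076) and t=2.440 (1.27352) → t≈2.431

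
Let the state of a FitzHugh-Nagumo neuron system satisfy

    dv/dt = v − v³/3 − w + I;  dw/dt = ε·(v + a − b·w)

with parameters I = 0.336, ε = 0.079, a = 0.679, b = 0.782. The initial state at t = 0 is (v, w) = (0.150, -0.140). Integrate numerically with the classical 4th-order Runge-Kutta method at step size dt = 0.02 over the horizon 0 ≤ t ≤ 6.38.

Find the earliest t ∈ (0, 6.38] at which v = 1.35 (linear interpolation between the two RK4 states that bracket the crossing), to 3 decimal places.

t = 1.322

t=0.000: state=(0.150, -0.140)
step 1 (dt=0.02): k1=(0.625, 0.074), k2=(0.630, 0.075), k3=(0.630, 0.075), k4=(0.636, 0.075); state += dt/6·(k1+2k2+2k3+k4)
t=0.020: state=(0.163, -0.139)
t=0.040: state=(0.175, -0.137)
t=0.060: state=(0.188, -0.135)
continuing one RK4 step at a time; state shown every 25 steps (Δt=0.5):
t=0.500: state=(0.535, -0.096)
t=1.000: state=(1.039, -0.037)
t=1.320: state=(1.348, 0.011)
next step: t=1.340: state=(1.365, 0.014) — v has crossed 1.35
linear interpolation between t=1.320 (1.34808) and t=1.340 (1.36504) → t≈1.322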